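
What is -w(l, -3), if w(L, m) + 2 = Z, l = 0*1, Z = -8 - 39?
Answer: 49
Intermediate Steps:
Z = -47
l = 0
w(L, m) = -49 (w(L, m) = -2 - 47 = -49)
-w(l, -3) = -1*(-49) = 49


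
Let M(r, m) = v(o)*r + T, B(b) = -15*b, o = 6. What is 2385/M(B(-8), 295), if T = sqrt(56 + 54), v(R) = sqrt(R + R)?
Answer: 2385/(sqrt(110) + 240*sqrt(3)) ≈ 5.5962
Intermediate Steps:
v(R) = sqrt(2)*sqrt(R) (v(R) = sqrt(2*R) = sqrt(2)*sqrt(R))
T = sqrt(110) ≈ 10.488
M(r, m) = sqrt(110) + 2*r*sqrt(3) (M(r, m) = (sqrt(2)*sqrt(6))*r + sqrt(110) = (2*sqrt(3))*r + sqrt(110) = 2*r*sqrt(3) + sqrt(110) = sqrt(110) + 2*r*sqrt(3))
2385/M(B(-8), 295) = 2385/(sqrt(110) + 2*(-15*(-8))*sqrt(3)) = 2385/(sqrt(110) + 2*120*sqrt(3)) = 2385/(sqrt(110) + 240*sqrt(3))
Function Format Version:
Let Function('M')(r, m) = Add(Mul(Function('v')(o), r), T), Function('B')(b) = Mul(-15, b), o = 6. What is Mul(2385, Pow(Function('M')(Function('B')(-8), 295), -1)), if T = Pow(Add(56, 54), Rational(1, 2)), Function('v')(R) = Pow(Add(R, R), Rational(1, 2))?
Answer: Mul(2385, Pow(Add(Pow(110, Rational(1, 2)), Mul(240, Pow(3, Rational(1, 2)))), -1)) ≈ 5.5962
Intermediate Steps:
Function('v')(R) = Mul(Pow(2, Rational(1, 2)), Pow(R, Rational(1, 2))) (Function('v')(R) = Pow(Mul(2, R), Rational(1, 2)) = Mul(Pow(2, Rational(1, 2)), Pow(R, Rational(1, 2))))
T = Pow(110, Rational(1, 2)) ≈ 10.488
Function('M')(r, m) = Add(Pow(110, Rational(1, 2)), Mul(2, r, Pow(3, Rational(1, 2)))) (Function('M')(r, m) = Add(Mul(Mul(Pow(2, Rational(1, 2)), Pow(6, Rational(1, 2))), r), Pow(110, Rational(1, 2))) = Add(Mul(Mul(2, Pow(3, Rational(1, 2))), r), Pow(110, Rational(1, 2))) = Add(Mul(2, r, Pow(3, Rational(1, 2))), Pow(110, Rational(1, 2))) = Add(Pow(110, Rational(1, 2)), Mul(2, r, Pow(3, Rational(1, 2)))))
Mul(2385, Pow(Function('M')(Function('B')(-8), 295), -1)) = Mul(2385, Pow(Add(Pow(110, Rational(1, 2)), Mul(2, Mul(-15, -8), Pow(3, Rational(1, 2)))), -1)) = Mul(2385, Pow(Add(Pow(110, Rational(1, 2)), Mul(2, 120, Pow(3, Rational(1, 2)))), -1)) = Mul(2385, Pow(Add(Pow(110, Rational(1, 2)), Mul(240, Pow(3, Rational(1, 2)))), -1))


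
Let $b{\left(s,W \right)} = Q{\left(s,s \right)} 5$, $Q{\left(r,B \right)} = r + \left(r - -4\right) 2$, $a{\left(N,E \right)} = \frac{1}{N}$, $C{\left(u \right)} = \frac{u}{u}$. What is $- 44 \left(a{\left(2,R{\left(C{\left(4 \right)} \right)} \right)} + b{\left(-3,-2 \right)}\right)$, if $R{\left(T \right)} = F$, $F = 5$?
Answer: $198$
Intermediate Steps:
$C{\left(u \right)} = 1$
$R{\left(T \right)} = 5$
$Q{\left(r,B \right)} = 8 + 3 r$ ($Q{\left(r,B \right)} = r + \left(r + 4\right) 2 = r + \left(4 + r\right) 2 = r + \left(8 + 2 r\right) = 8 + 3 r$)
$b{\left(s,W \right)} = 40 + 15 s$ ($b{\left(s,W \right)} = \left(8 + 3 s\right) 5 = 40 + 15 s$)
$- 44 \left(a{\left(2,R{\left(C{\left(4 \right)} \right)} \right)} + b{\left(-3,-2 \right)}\right) = - 44 \left(\frac{1}{2} + \left(40 + 15 \left(-3\right)\right)\right) = - 44 \left(\frac{1}{2} + \left(40 - 45\right)\right) = - 44 \left(\frac{1}{2} - 5\right) = \left(-44\right) \left(- \frac{9}{2}\right) = 198$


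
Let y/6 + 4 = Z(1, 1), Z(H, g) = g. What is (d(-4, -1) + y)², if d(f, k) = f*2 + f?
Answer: 900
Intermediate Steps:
d(f, k) = 3*f (d(f, k) = 2*f + f = 3*f)
y = -18 (y = -24 + 6*1 = -24 + 6 = -18)
(d(-4, -1) + y)² = (3*(-4) - 18)² = (-12 - 18)² = (-30)² = 900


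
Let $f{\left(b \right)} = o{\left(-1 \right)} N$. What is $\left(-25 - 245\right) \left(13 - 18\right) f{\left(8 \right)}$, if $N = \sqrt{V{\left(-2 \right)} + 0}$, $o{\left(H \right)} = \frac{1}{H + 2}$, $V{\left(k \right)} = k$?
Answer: $1350 i \sqrt{2} \approx 1909.2 i$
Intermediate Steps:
$o{\left(H \right)} = \frac{1}{2 + H}$
$N = i \sqrt{2}$ ($N = \sqrt{-2 + 0} = \sqrt{-2} = i \sqrt{2} \approx 1.4142 i$)
$f{\left(b \right)} = i \sqrt{2}$ ($f{\left(b \right)} = \frac{i \sqrt{2}}{2 - 1} = \frac{i \sqrt{2}}{1} = 1 i \sqrt{2} = i \sqrt{2}$)
$\left(-25 - 245\right) \left(13 - 18\right) f{\left(8 \right)} = \left(-25 - 245\right) \left(13 - 18\right) i \sqrt{2} = \left(-270\right) \left(-5\right) i \sqrt{2} = 1350 i \sqrt{2}$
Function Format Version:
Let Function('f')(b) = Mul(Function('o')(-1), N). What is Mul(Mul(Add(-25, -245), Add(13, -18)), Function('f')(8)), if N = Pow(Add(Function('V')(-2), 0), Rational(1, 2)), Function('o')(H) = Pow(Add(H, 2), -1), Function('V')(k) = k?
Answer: Mul(1350, I, Pow(2, Rational(1, 2))) ≈ Mul(1909.2, I)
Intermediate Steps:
Function('o')(H) = Pow(Add(2, H), -1)
N = Mul(I, Pow(2, Rational(1, 2))) (N = Pow(Add(-2, 0), Rational(1, 2)) = Pow(-2, Rational(1, 2)) = Mul(I, Pow(2, Rational(1, 2))) ≈ Mul(1.4142, I))
Function('f')(b) = Mul(I, Pow(2, Rational(1, 2))) (Function('f')(b) = Mul(Pow(Add(2, -1), -1), Mul(I, Pow(2, Rational(1, 2)))) = Mul(Pow(1, -1), Mul(I, Pow(2, Rational(1, 2)))) = Mul(1, Mul(I, Pow(2, Rational(1, 2)))) = Mul(I, Pow(2, Rational(1, 2))))
Mul(Mul(Add(-25, -245), Add(13, -18)), Function('f')(8)) = Mul(Mul(Add(-25, -245), Add(13, -18)), Mul(I, Pow(2, Rational(1, 2)))) = Mul(Mul(-270, -5), Mul(I, Pow(2, Rational(1, 2)))) = Mul(1350, Mul(I, Pow(2, Rational(1, 2)))) = Mul(1350, I, Pow(2, Rational(1, 2)))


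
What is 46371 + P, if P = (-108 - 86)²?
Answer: 84007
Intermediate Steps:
P = 37636 (P = (-194)² = 37636)
46371 + P = 46371 + 37636 = 84007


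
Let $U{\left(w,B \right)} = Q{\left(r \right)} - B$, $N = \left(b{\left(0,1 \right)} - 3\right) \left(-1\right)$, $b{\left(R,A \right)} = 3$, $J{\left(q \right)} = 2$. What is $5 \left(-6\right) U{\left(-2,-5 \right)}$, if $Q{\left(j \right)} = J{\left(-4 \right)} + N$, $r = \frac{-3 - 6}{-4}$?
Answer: $-210$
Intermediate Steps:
$r = \frac{9}{4}$ ($r = \left(-3 - 6\right) \left(- \frac{1}{4}\right) = \left(-9\right) \left(- \frac{1}{4}\right) = \frac{9}{4} \approx 2.25$)
$N = 0$ ($N = \left(3 - 3\right) \left(-1\right) = 0 \left(-1\right) = 0$)
$Q{\left(j \right)} = 2$ ($Q{\left(j \right)} = 2 + 0 = 2$)
$U{\left(w,B \right)} = 2 - B$
$5 \left(-6\right) U{\left(-2,-5 \right)} = 5 \left(-6\right) \left(2 - -5\right) = - 30 \left(2 + 5\right) = \left(-30\right) 7 = -210$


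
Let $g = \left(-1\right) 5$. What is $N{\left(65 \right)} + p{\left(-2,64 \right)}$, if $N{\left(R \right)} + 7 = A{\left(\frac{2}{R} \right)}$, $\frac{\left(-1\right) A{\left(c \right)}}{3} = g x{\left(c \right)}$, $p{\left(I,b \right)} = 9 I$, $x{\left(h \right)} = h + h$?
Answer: $- \frac{313}{13} \approx -24.077$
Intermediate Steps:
$x{\left(h \right)} = 2 h$
$g = -5$
$A{\left(c \right)} = 30 c$ ($A{\left(c \right)} = - 3 \left(- 5 \cdot 2 c\right) = - 3 \left(- 10 c\right) = 30 c$)
$N{\left(R \right)} = -7 + \frac{60}{R}$ ($N{\left(R \right)} = -7 + 30 \frac{2}{R} = -7 + \frac{60}{R}$)
$N{\left(65 \right)} + p{\left(-2,64 \right)} = \left(-7 + \frac{60}{65}\right) + 9 \left(-2\right) = \left(-7 + 60 \cdot \frac{1}{65}\right) - 18 = \left(-7 + \frac{12}{13}\right) - 18 = - \frac{79}{13} - 18 = - \frac{313}{13}$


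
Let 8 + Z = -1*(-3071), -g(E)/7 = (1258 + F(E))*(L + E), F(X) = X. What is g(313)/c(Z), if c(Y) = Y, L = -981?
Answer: 7345996/3063 ≈ 2398.3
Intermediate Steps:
g(E) = -7*(-981 + E)*(1258 + E) (g(E) = -7*(1258 + E)*(-981 + E) = -7*(-981 + E)*(1258 + E))
Z = 3063 (Z = -8 - 1*(-3071) = -8 + 3071 = 3063)
g(313)/c(Z) = (8638686 - 1939*313 - 7*313²)/3063 = (8638686 - 606907 - 7*97969)*(1/3063) = (8638686 - 606907 - 685783)*(1/3063) = 7345996*(1/3063) = 7345996/3063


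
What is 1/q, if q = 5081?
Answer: 1/5081 ≈ 0.00019681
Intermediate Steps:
1/q = 1/5081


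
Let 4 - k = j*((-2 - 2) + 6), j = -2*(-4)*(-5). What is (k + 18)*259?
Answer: 26418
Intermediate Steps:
j = -40 (j = 8*(-5) = -40)
k = 84 (k = 4 - (-40)*((-2 - 2) + 6) = 4 - (-40)*(-4 + 6) = 4 - (-40)*2 = 4 - 1*(-80) = 4 + 80 = 84)
(k + 18)*259 = (84 + 18)*259 = 102*259 = 26418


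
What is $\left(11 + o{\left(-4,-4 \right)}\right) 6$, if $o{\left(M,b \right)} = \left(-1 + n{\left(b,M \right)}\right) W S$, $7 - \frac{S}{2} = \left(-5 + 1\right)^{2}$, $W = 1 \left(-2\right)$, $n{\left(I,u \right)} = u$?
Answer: $-1014$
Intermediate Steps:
$W = -2$
$S = -18$ ($S = 14 - 2 \left(-5 + 1\right)^{2} = 14 - 2 \left(-4\right)^{2} = 14 - 32 = -18$)
$o{\left(M,b \right)} = -36 + 36 M$ ($o{\left(M,b \right)} = \left(-1 + M\right) \left(-2\right) \left(-18\right) = \left(2 - 2 M\right) \left(-18\right) = -36 + 36 M$)
$\left(11 + o{\left(-4,-4 \right)}\right) 6 = \left(11 + \left(-36 + 36 \left(-4\right)\right)\right) 6 = \left(11 - 180\right) 6 = \left(-169\right) 6 = -1014$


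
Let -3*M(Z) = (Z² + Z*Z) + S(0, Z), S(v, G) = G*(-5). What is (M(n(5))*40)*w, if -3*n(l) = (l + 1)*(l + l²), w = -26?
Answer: 2600000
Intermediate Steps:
S(v, G) = -5*G
n(l) = -(1 + l)*(l + l²)/3 (n(l) = -(l + 1)*(l + l²)/3 = -(1 + l)*(l + l²)/3)
M(Z) = -2*Z²/3 + 5*Z/3 (M(Z) = -((Z² + Z*Z) - 5*Z)/3 = -((Z² + Z²) - 5*Z)/3 = -(2*Z² - 5*Z)/3 = -(-5*Z + 2*Z²)/3 = -2*Z²/3 + 5*Z/3)
(M(n(5))*40)*w = (((-⅓*5*(1 + 5² + 2*5))*(5 - (-2)*5*(1 + 5² + 2*5)/3)/3)*40)*(-26) = (((-⅓*5*(1 + 25 + 10))*(5 - (-2)*5*(1 + 25 + 10)/3)/3)*40)*(-26) = (((-⅓*5*36)*(5 - (-2)*5*36/3)/3)*40)*(-26) = (((⅓)*(-60)*(5 - 2*(-60)))*40)*(-26) = (((⅓)*(-60)*(5 + 120))*40)*(-26) = (((⅓)*(-60)*125)*40)*(-26) = -2500*40*(-26) = -100000*(-26) = 2600000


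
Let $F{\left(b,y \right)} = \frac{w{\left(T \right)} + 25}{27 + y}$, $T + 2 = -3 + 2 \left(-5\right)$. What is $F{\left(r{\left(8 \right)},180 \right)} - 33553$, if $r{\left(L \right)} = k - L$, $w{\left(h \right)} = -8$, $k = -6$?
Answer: $- \frac{6945454}{207} \approx -33553.0$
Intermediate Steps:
$T = -15$ ($T = -2 + \left(-3 + 2 \left(-5\right)\right) = -2 - 13 = -15$)
$r{\left(L \right)} = -6 - L$
$F{\left(b,y \right)} = \frac{17}{27 + y}$ ($F{\left(b,y \right)} = \frac{-8 + 25}{27 + y} = \frac{17}{27 + y}$)
$F{\left(r{\left(8 \right)},180 \right)} - 33553 = \frac{17}{27 + 180} - 33553 = \frac{17}{207} - 33553 = - \frac{6945454}{207}$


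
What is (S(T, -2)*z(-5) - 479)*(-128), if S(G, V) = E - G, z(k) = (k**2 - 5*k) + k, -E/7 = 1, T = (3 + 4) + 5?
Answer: 170752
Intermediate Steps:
T = 12 (T = 7 + 5 = 12)
E = -7 (E = -7*1 = -7)
z(k) = k**2 - 4*k
S(G, V) = -7 - G
(S(T, -2)*z(-5) - 479)*(-128) = ((-7 - 1*12)*(-5*(-4 - 5)) - 479)*(-128) = ((-7 - 12)*(-5*(-9)) - 479)*(-128) = (-19*45 - 479)*(-128) = (-855 - 479)*(-128) = -1334*(-128) = 170752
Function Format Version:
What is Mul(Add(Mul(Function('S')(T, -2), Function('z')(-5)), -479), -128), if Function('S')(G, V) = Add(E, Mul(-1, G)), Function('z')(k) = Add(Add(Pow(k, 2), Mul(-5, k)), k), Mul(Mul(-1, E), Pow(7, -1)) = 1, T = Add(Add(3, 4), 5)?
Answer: 170752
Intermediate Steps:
T = 12 (T = Add(7, 5) = 12)
E = -7 (E = Mul(-7, 1) = -7)
Function('z')(k) = Add(Pow(k, 2), Mul(-4, k))
Function('S')(G, V) = Add(-7, Mul(-1, G))
Mul(Add(Mul(Function('S')(T, -2), Function('z')(-5)), -479), -128) = Mul(Add(Mul(Add(-7, Mul(-1, 12)), Mul(-5, Add(-4, -5))), -479), -128) = Mul(Add(Mul(Add(-7, -12), Mul(-5, -9)), -479), -128) = Mul(Add(Mul(-19, 45), -479), -128) = Mul(Add(-855, -479), -128) = Mul(-1334, -128) = 170752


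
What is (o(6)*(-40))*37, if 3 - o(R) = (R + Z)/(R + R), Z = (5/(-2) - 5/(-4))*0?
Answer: -3700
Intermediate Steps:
Z = 0 (Z = (5*(-½) - 5*(-¼))*0 = (-5/2 + 5/4)*0 = -5/4*0 = 0)
o(R) = 5/2 (o(R) = 3 - (R + 0)/(R + R) = 3 - R/(2*R) = 3 - R*1/(2*R) = 3 - 1*½ = 3 - ½ = 5/2)
(o(6)*(-40))*37 = ((5/2)*(-40))*37 = -100*37 = -3700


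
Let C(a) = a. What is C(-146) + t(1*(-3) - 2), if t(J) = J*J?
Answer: -121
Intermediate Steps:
t(J) = J²
C(-146) + t(1*(-3) - 2) = -146 + (1*(-3) - 2)² = -146 + (-3 - 2)² = -146 + (-5)² = -146 + 25 = -121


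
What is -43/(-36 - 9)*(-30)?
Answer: -86/3 ≈ -28.667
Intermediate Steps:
-43/(-36 - 9)*(-30) = -43/(-45)*(-30) = -43*(-1/45)*(-30) = (43/45)*(-30) = -86/3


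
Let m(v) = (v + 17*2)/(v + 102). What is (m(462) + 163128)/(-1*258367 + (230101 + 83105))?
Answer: 23001172/7732299 ≈ 2.9747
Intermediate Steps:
m(v) = (34 + v)/(102 + v) (m(v) = (v + 34)/(102 + v) = (34 + v)/(102 + v))
(m(462) + 163128)/(-1*258367 + (230101 + 83105)) = ((34 + 462)/(102 + 462) + 163128)/(-1*258367 + (230101 + 83105)) = (496/564 + 163128)/(-258367 + 313206) = ((1/564)*496 + 163128)/54839 = (124/141 + 163128)*(1/54839) = (23001172/141)*(1/54839) = 23001172/7732299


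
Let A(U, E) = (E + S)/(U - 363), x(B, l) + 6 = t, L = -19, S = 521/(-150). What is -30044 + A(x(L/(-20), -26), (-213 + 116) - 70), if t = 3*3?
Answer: -1622350429/54000 ≈ -30044.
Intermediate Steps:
S = -521/150 (S = 521*(-1/150) = -521/150 ≈ -3.4733)
t = 9
x(B, l) = 3 (x(B, l) = -6 + 9 = 3)
A(U, E) = (-521/150 + E)/(-363 + U) (A(U, E) = (E - 521/150)/(U - 363) = (-521/150 + E)/(-363 + U))
-30044 + A(x(L/(-20), -26), (-213 + 116) - 70) = -30044 + (-521/150 + ((-213 + 116) - 70))/(-363 + 3) = -30044 + (-521/150 + (-97 - 70))/(-360) = -30044 - (-521/150 - 167)/360 = -30044 - 1/360*(-25571/150) = -30044 + 25571/54000 = -1622350429/54000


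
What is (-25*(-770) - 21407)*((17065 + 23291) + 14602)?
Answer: -118544406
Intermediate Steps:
(-25*(-770) - 21407)*((17065 + 23291) + 14602) = (19250 - 21407)*(40356 + 14602) = -2157*54958 = -118544406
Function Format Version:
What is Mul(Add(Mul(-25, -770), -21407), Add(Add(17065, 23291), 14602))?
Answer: -118544406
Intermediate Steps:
Mul(Add(Mul(-25, -770), -21407), Add(Add(17065, 23291), 14602)) = Mul(Add(19250, -21407), Add(40356, 14602)) = Mul(-2157, 54958) = -118544406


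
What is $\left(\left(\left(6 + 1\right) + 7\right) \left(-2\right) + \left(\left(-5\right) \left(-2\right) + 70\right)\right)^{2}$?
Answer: $2704$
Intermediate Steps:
$\left(\left(\left(6 + 1\right) + 7\right) \left(-2\right) + \left(\left(-5\right) \left(-2\right) + 70\right)\right)^{2} = \left(\left(7 + 7\right) \left(-2\right) + \left(10 + 70\right)\right)^{2} = \left(14 \left(-2\right) + 80\right)^{2} = \left(-28 + 80\right)^{2} = 52^{2} = 2704$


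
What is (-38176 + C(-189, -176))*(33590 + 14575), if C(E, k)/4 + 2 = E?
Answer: -1875545100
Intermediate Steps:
C(E, k) = -8 + 4*E
(-38176 + C(-189, -176))*(33590 + 14575) = (-38176 + (-8 + 4*(-189)))*(33590 + 14575) = (-38176 + (-8 - 756))*48165 = (-38176 - 764)*48165 = -38940*48165 = -1875545100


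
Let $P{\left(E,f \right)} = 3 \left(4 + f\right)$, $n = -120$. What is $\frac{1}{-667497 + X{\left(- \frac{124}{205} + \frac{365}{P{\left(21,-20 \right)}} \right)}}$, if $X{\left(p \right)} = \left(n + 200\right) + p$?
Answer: $- \frac{9840}{6567464057} \approx -1.4983 \cdot 10^{-6}$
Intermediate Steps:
$P{\left(E,f \right)} = 12 + 3 f$
$X{\left(p \right)} = 80 + p$ ($X{\left(p \right)} = \left(-120 + 200\right) + p = 80 + p$)
$\frac{1}{-667497 + X{\left(- \frac{124}{205} + \frac{365}{P{\left(21,-20 \right)}} \right)}} = \frac{1}{-667497 + \left(80 + \left(- \frac{124}{205} + \frac{365}{12 + 3 \left(-20\right)}\right)\right)} = \frac{1}{-667497 + \left(80 + \left(\left(-124\right) \frac{1}{205} + \frac{365}{12 - 60}\right)\right)} = \frac{1}{-667497 + \left(80 + \left(- \frac{124}{205} + \frac{365}{-48}\right)\right)} = \frac{1}{-667497 + \left(80 + \left(- \frac{124}{205} + 365 \left(- \frac{1}{48}\right)\right)\right)} = \frac{1}{-667497 + \left(80 - \frac{80777}{9840}\right)} = \frac{1}{-667497 + \frac{706423}{9840}} = \frac{1}{- \frac{6567464057}{9840}} = - \frac{9840}{6567464057}$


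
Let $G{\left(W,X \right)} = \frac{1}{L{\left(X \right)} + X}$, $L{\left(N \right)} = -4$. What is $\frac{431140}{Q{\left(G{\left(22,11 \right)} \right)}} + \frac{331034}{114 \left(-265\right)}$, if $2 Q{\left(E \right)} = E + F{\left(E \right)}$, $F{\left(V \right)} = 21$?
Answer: $\frac{22787169821}{558885} \approx 40773.0$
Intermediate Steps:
$G{\left(W,X \right)} = \frac{1}{-4 + X}$
$Q{\left(E \right)} = \frac{21}{2} + \frac{E}{2}$ ($Q{\left(E \right)} = \frac{E + 21}{2} = \frac{21 + E}{2} = \frac{21}{2} + \frac{E}{2}$)
$\frac{431140}{Q{\left(G{\left(22,11 \right)} \right)}} + \frac{331034}{114 \left(-265\right)} = \frac{431140}{\frac{21}{2} + \frac{1}{2 \left(-4 + 11\right)}} + \frac{331034}{114 \left(-265\right)} = \frac{431140}{\frac{21}{2} + \frac{1}{2 \cdot 7}} + \frac{331034}{-30210} = \frac{431140}{\frac{21}{2} + \frac{1}{2} \cdot \frac{1}{7}} + 331034 \left(- \frac{1}{30210}\right) = \frac{431140}{\frac{21}{2} + \frac{1}{14}} - \frac{165517}{15105} = \frac{431140}{\frac{74}{7}} - \frac{165517}{15105} = 431140 \cdot \frac{7}{74} - \frac{165517}{15105} = \frac{1508990}{37} - \frac{165517}{15105} = \frac{22787169821}{558885}$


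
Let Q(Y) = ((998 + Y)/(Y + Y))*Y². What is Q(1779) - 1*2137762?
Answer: 664759/2 ≈ 3.3238e+5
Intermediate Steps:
Q(Y) = Y*(998 + Y)/2 (Q(Y) = ((998 + Y)/((2*Y)))*Y² = ((998 + Y)*(1/(2*Y)))*Y² = ((998 + Y)/(2*Y))*Y² = Y*(998 + Y)/2)
Q(1779) - 1*2137762 = (½)*1779*(998 + 1779) - 1*2137762 = (½)*1779*2777 - 2137762 = 4940283/2 - 2137762 = 664759/2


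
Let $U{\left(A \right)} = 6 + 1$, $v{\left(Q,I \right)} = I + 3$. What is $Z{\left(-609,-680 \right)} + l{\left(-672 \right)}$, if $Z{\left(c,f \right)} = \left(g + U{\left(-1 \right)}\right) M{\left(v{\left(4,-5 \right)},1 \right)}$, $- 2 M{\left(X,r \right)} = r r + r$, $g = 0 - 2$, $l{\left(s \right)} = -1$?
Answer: $-6$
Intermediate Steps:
$v{\left(Q,I \right)} = 3 + I$
$g = -2$ ($g = 0 - 2 = -2$)
$M{\left(X,r \right)} = - \frac{r}{2} - \frac{r^{2}}{2}$ ($M{\left(X,r \right)} = - \frac{r r + r}{2} = - \frac{r^{2} + r}{2} = - \frac{r + r^{2}}{2} = - \frac{r}{2} - \frac{r^{2}}{2}$)
$U{\left(A \right)} = 7$
$Z{\left(c,f \right)} = -5$ ($Z{\left(c,f \right)} = \left(-2 + 7\right) \left(\left(- \frac{1}{2}\right) 1 \left(1 + 1\right)\right) = 5 \left(\left(- \frac{1}{2}\right) 1 \cdot 2\right) = 5 \left(-1\right) = -5$)
$Z{\left(-609,-680 \right)} + l{\left(-672 \right)} = -5 - 1 = -6$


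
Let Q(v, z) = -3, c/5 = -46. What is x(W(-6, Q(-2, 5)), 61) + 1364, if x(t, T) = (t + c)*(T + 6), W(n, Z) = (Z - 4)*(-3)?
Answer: -12639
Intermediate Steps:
c = -230 (c = 5*(-46) = -230)
W(n, Z) = 12 - 3*Z (W(n, Z) = (-4 + Z)*(-3) = 12 - 3*Z)
x(t, T) = (-230 + t)*(6 + T) (x(t, T) = (t - 230)*(T + 6) = (-230 + t)*(6 + T))
x(W(-6, Q(-2, 5)), 61) + 1364 = (-1380 - 230*61 + 6*(12 - 3*(-3)) + 61*(12 - 3*(-3))) + 1364 = (-1380 - 14030 + 6*(12 + 9) + 61*(12 + 9)) + 1364 = (-1380 - 14030 + 6*21 + 61*21) + 1364 = (-1380 - 14030 + 126 + 1281) + 1364 = -14003 + 1364 = -12639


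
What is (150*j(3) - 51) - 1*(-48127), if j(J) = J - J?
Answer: 48076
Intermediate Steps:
j(J) = 0
(150*j(3) - 51) - 1*(-48127) = (150*0 - 51) - 1*(-48127) = (0 - 51) + 48127 = -51 + 48127 = 48076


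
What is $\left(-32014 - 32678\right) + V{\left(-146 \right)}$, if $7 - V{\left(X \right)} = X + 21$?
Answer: $-64560$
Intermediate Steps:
$V{\left(X \right)} = -14 - X$ ($V{\left(X \right)} = 7 - \left(X + 21\right) = 7 - \left(21 + X\right) = -14 - X$)
$\left(-32014 - 32678\right) + V{\left(-146 \right)} = \left(-32014 - 32678\right) - -132 = -64692 + \left(-14 + 146\right) = -64692 + 132 = -64560$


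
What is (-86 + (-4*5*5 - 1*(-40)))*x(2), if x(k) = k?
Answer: -292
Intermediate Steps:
(-86 + (-4*5*5 - 1*(-40)))*x(2) = (-86 + (-4*5*5 - 1*(-40)))*2 = (-86 + (-20*5 + 40))*2 = (-86 + (-100 + 40))*2 = (-86 - 60)*2 = -146*2 = -292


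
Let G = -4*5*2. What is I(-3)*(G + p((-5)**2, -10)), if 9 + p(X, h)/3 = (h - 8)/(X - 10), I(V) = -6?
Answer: 2118/5 ≈ 423.60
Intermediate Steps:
G = -40 (G = -20*2 = -40)
p(X, h) = -27 + 3*(-8 + h)/(-10 + X) (p(X, h) = -27 + 3*((h - 8)/(X - 10)) = -27 + 3*((-8 + h)/(-10 + X)) = -27 + 3*(-8 + h)/(-10 + X))
I(-3)*(G + p((-5)**2, -10)) = -6*(-40 + 3*(82 - 10 - 9*(-5)**2)/(-10 + (-5)**2)) = -6*(-40 + 3*(82 - 10 - 9*25)/(-10 + 25)) = -6*(-40 + 3*(82 - 10 - 225)/15) = -6*(-40 + 3*(1/15)*(-153)) = -6*(-40 - 153/5) = -6*(-353/5) = 2118/5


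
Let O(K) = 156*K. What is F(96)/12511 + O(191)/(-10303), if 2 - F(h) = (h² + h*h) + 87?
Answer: -563558407/128900833 ≈ -4.3720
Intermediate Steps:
F(h) = -85 - 2*h² (F(h) = 2 - ((h² + h*h) + 87) = 2 - ((h² + h²) + 87) = 2 - (2*h² + 87) = 2 - (87 + 2*h²) = 2 + (-87 - 2*h²) = -85 - 2*h²)
F(96)/12511 + O(191)/(-10303) = (-85 - 2*96²)/12511 + (156*191)/(-10303) = (-85 - 2*9216)*(1/12511) + 29796*(-1/10303) = (-85 - 18432)*(1/12511) - 29796/10303 = -18517*1/12511 - 29796/10303 = -18517/12511 - 29796/10303 = -563558407/128900833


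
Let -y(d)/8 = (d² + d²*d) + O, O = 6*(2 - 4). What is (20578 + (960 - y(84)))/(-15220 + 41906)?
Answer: 2409761/13343 ≈ 180.60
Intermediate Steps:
O = -12 (O = 6*(-2) = -12)
y(d) = 96 - 8*d² - 8*d³ (y(d) = -8*((d² + d²*d) - 12) = -8*((d² + d³) - 12) = -8*(-12 + d² + d³) = 96 - 8*d² - 8*d³)
(20578 + (960 - y(84)))/(-15220 + 41906) = (20578 + (960 - (96 - 8*84² - 8*84³)))/(-15220 + 41906) = (20578 + (960 - (96 - 8*7056 - 8*592704)))/26686 = (20578 + (960 - (96 - 56448 - 4741632)))*(1/26686) = (20578 + (960 - 1*(-4797984)))*(1/26686) = (20578 + (960 + 4797984))*(1/26686) = (20578 + 4798944)*(1/26686) = 4819522*(1/26686) = 2409761/13343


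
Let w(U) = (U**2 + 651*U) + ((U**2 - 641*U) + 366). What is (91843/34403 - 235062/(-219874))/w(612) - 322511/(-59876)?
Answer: 460820867593512444119/85553934347887509732 ≈ 5.3863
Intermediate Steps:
w(U) = 366 + 2*U**2 + 10*U (w(U) = (U**2 + 651*U) + (366 + U**2 - 641*U) = 366 + 2*U**2 + 10*U)
(91843/34403 - 235062/(-219874))/w(612) - 322511/(-59876) = (91843/34403 - 235062/(-219874))/(366 + 2*612**2 + 10*612) - 322511/(-59876) = (91843*(1/34403) - 235062*(-1/219874))/(366 + 2*374544 + 6120) - 322511*(-1/59876) = (91843/34403 + 117531/109937)/(366 + 749088 + 6120) + 322511/59876 = (14140362884/3782162611)/755574 + 322511/59876 = (14140362884/3782162611)*(1/755574) + 322511/59876 = 7070181442/1428851866321857 + 322511/59876 = 460820867593512444119/85553934347887509732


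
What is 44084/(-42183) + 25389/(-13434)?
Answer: -554402881/188895474 ≈ -2.9350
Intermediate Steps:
44084/(-42183) + 25389/(-13434) = 44084*(-1/42183) + 25389*(-1/13434) = -44084/42183 - 8463/4478 = -554402881/188895474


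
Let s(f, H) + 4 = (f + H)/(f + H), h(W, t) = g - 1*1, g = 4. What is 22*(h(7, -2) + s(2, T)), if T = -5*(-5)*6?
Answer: 0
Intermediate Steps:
h(W, t) = 3 (h(W, t) = 4 - 1*1 = 4 - 1 = 3)
T = 150 (T = 25*6 = 150)
s(f, H) = -3 (s(f, H) = -4 + (f + H)/(f + H) = -4 + (H + f)/(H + f) = -4 + 1 = -3)
22*(h(7, -2) + s(2, T)) = 22*(3 - 3) = 22*0 = 0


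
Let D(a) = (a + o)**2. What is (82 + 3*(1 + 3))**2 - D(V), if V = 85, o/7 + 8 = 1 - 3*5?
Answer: 4075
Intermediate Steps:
o = -154 (o = -56 + 7*(1 - 3*5) = -56 + 7*(1 - 15) = -56 + 7*(-14) = -56 - 98 = -154)
D(a) = (-154 + a)**2 (D(a) = (a - 154)**2 = (-154 + a)**2)
(82 + 3*(1 + 3))**2 - D(V) = (82 + 3*(1 + 3))**2 - (-154 + 85)**2 = (82 + 3*4)**2 - 1*(-69)**2 = (82 + 12)**2 - 1*4761 = 94**2 - 4761 = 8836 - 4761 = 4075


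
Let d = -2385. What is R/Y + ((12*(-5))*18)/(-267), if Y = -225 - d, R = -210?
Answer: 25297/6408 ≈ 3.9477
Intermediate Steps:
Y = 2160 (Y = -225 - 1*(-2385) = -225 + 2385 = 2160)
R/Y + ((12*(-5))*18)/(-267) = -210/2160 + ((12*(-5))*18)/(-267) = -210*1/2160 - 60*18*(-1/267) = -7/72 - 1080*(-1/267) = -7/72 + 360/89 = 25297/6408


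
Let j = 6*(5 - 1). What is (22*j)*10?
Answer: 5280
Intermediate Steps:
j = 24 (j = 6*4 = 24)
(22*j)*10 = (22*24)*10 = 528*10 = 5280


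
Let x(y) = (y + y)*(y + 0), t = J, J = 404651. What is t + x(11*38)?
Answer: 754099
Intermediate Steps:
t = 404651
x(y) = 2*y**2 (x(y) = (2*y)*y = 2*y**2)
t + x(11*38) = 404651 + 2*(11*38)**2 = 404651 + 2*418**2 = 404651 + 2*174724 = 404651 + 349448 = 754099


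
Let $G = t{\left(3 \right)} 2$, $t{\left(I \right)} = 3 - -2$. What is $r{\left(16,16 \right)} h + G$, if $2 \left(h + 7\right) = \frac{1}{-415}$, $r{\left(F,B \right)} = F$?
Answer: $- \frac{42338}{415} \approx -102.02$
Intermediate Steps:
$t{\left(I \right)} = 5$ ($t{\left(I \right)} = 3 + 2 = 5$)
$h = - \frac{5811}{830}$ ($h = -7 + \frac{1}{2 \left(-415\right)} = -7 + \frac{1}{2} \left(- \frac{1}{415}\right) = -7 - \frac{1}{830} = - \frac{5811}{830} \approx -7.0012$)
$G = 10$ ($G = 5 \cdot 2 = 10$)
$r{\left(16,16 \right)} h + G = 16 \left(- \frac{5811}{830}\right) + 10 = - \frac{46488}{415} + 10 = - \frac{42338}{415}$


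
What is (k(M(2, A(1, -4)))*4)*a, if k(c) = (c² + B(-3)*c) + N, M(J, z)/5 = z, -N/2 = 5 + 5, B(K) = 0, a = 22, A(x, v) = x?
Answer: 440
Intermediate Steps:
N = -20 (N = -2*(5 + 5) = -2*10 = -20)
M(J, z) = 5*z
k(c) = -20 + c² (k(c) = (c² + 0*c) - 20 = (c² + 0) - 20 = c² - 20 = -20 + c²)
(k(M(2, A(1, -4)))*4)*a = ((-20 + (5*1)²)*4)*22 = ((-20 + 5²)*4)*22 = ((-20 + 25)*4)*22 = (5*4)*22 = 20*22 = 440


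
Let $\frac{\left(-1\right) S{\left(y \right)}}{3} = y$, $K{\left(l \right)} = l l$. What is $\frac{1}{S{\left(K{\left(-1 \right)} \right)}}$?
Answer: $- \frac{1}{3} \approx -0.33333$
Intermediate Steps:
$K{\left(l \right)} = l^{2}$
$S{\left(y \right)} = - 3 y$
$\frac{1}{S{\left(K{\left(-1 \right)} \right)}} = \frac{1}{\left(-3\right) \left(-1\right)^{2}} = \frac{1}{\left(-3\right) 1} = \frac{1}{-3} = - \frac{1}{3}$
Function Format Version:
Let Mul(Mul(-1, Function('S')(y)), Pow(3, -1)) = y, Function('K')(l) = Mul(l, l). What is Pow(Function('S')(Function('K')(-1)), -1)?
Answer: Rational(-1, 3) ≈ -0.33333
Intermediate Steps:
Function('K')(l) = Pow(l, 2)
Function('S')(y) = Mul(-3, y)
Pow(Function('S')(Function('K')(-1)), -1) = Pow(Mul(-3, Pow(-1, 2)), -1) = Pow(Mul(-3, 1), -1) = Pow(-3, -1) = Rational(-1, 3)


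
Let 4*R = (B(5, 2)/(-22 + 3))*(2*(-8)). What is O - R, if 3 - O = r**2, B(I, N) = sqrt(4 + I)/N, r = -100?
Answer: -189949/19 ≈ -9997.3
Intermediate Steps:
B(I, N) = sqrt(4 + I)/N
O = -9997 (O = 3 - 1*(-100)**2 = 3 - 1*10000 = 3 - 10000 = -9997)
R = 6/19 (R = (((sqrt(4 + 5)/2)/(-22 + 3))*(2*(-8)))/4 = (((sqrt(9)/2)/(-19))*(-16))/4 = ((((1/2)*3)*(-1/19))*(-16))/4 = (((3/2)*(-1/19))*(-16))/4 = (-3/38*(-16))/4 = (1/4)*(24/19) = 6/19 ≈ 0.31579)
O - R = -9997 - 1*6/19 = -9997 - 6/19 = -189949/19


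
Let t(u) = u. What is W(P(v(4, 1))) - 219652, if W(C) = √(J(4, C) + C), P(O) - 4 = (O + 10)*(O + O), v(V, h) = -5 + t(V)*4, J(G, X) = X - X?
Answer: -219652 + √466 ≈ -2.1963e+5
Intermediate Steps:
J(G, X) = 0
v(V, h) = -5 + 4*V (v(V, h) = -5 + V*4 = -5 + 4*V)
P(O) = 4 + 2*O*(10 + O) (P(O) = 4 + (O + 10)*(O + O) = 4 + (10 + O)*(2*O) = 4 + 2*O*(10 + O))
W(C) = √C (W(C) = √(0 + C) = √C)
W(P(v(4, 1))) - 219652 = √(4 + 2*(-5 + 4*4)² + 20*(-5 + 4*4)) - 219652 = √(4 + 2*(-5 + 16)² + 20*(-5 + 16)) - 219652 = √(4 + 2*11² + 20*11) - 219652 = √(4 + 2*121 + 220) - 219652 = √(4 + 242 + 220) - 219652 = √466 - 219652 = -219652 + √466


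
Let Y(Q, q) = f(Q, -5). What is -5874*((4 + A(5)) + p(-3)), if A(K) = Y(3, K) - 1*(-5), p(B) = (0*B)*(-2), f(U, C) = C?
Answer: -23496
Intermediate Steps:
Y(Q, q) = -5
p(B) = 0 (p(B) = 0*(-2) = 0)
A(K) = 0 (A(K) = -5 - 1*(-5) = -5 + 5 = 0)
-5874*((4 + A(5)) + p(-3)) = -5874*((4 + 0) + 0) = -5874*(4 + 0) = -5874*4 = -23496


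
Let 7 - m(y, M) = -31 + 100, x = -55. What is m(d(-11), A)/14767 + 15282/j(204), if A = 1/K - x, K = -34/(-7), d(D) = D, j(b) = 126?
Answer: 12536749/103369 ≈ 121.28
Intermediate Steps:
K = 34/7 (K = -34*(-⅐) = 34/7 ≈ 4.8571)
A = 1877/34 (A = 1/(34/7) - 1*(-55) = 7/34 + 55 = 1877/34 ≈ 55.206)
m(y, M) = -62 (m(y, M) = 7 - (-31 + 100) = 7 - 1*69 = 7 - 69 = -62)
m(d(-11), A)/14767 + 15282/j(204) = -62/14767 + 15282/126 = -62*1/14767 + 15282*(1/126) = -62/14767 + 849/7 = 12536749/103369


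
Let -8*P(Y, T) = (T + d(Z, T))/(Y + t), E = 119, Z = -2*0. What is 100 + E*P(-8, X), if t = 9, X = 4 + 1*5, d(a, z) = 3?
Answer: -157/2 ≈ -78.500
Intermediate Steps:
Z = 0
X = 9 (X = 4 + 5 = 9)
P(Y, T) = -(3 + T)/(8*(9 + Y)) (P(Y, T) = -(T + 3)/(8*(Y + 9)) = -(3 + T)/(8*(9 + Y)))
100 + E*P(-8, X) = 100 + 119*((-3 - 1*9)/(8*(9 - 8))) = 100 + 119*((⅛)*(-3 - 9)/1) = 100 + 119*((⅛)*1*(-12)) = 100 + 119*(-3/2) = 100 - 357/2 = -157/2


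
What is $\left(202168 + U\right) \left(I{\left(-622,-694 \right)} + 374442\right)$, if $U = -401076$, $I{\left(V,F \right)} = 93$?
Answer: $-74498007780$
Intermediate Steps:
$\left(202168 + U\right) \left(I{\left(-622,-694 \right)} + 374442\right) = \left(202168 - 401076\right) \left(93 + 374442\right) = \left(-198908\right) 374535 = -74498007780$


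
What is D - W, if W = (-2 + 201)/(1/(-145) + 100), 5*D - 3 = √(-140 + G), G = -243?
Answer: -100778/72495 + I*√383/5 ≈ -1.3901 + 3.9141*I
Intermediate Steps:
D = ⅗ + I*√383/5 (D = ⅗ + √(-140 - 243)/5 = ⅗ + √(-383)/5 = ⅗ + (I*√383)/5 = ⅗ + I*√383/5 ≈ 0.6 + 3.9141*I)
W = 28855/14499 (W = 199/(-1/145 + 100) = 199/(14499/145) = 199*(145/14499) = 28855/14499 ≈ 1.9901)
D - W = (⅗ + I*√383/5) - 1*28855/14499 = (⅗ + I*√383/5) - 28855/14499 = -100778/72495 + I*√383/5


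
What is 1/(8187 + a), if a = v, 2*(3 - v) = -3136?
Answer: 1/9758 ≈ 0.00010248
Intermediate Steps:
v = 1571 (v = 3 - ½*(-3136) = 3 + 1568 = 1571)
a = 1571
1/(8187 + a) = 1/(8187 + 1571) = 1/9758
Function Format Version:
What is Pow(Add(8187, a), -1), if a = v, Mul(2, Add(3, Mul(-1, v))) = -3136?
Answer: Rational(1, 9758) ≈ 0.00010248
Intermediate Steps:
v = 1571 (v = Add(3, Mul(Rational(-1, 2), -3136)) = Add(3, 1568) = 1571)
a = 1571
Pow(Add(8187, a), -1) = Pow(Add(8187, 1571), -1) = Pow(9758, -1) = Rational(1, 9758)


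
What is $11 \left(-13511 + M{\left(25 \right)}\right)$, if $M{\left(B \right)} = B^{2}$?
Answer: $-141746$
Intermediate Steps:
$11 \left(-13511 + M{\left(25 \right)}\right) = 11 \left(-13511 + 25^{2}\right) = 11 \left(-13511 + 625\right) = 11 \left(-12886\right) = -141746$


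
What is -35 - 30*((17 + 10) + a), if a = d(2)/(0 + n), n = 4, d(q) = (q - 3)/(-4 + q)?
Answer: -3395/4 ≈ -848.75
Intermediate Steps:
d(q) = (-3 + q)/(-4 + q)
a = ⅛ (a = ((-3 + 2)/(-4 + 2))/(0 + 4) = (-1/(-2))/4 = -½*(-1)*(¼) = (½)*(¼) = ⅛ ≈ 0.12500)
-35 - 30*((17 + 10) + a) = -35 - 30*((17 + 10) + ⅛) = -35 - 30*(27 + ⅛) = -35 - 30*217/8 = -35 - 3255/4 = -3395/4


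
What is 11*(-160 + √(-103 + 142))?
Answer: -1760 + 11*√39 ≈ -1691.3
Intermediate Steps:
11*(-160 + √(-103 + 142)) = 11*(-160 + √39) = -1760 + 11*√39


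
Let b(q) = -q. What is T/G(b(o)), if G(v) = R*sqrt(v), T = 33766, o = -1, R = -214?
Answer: -16883/107 ≈ -157.79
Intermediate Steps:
G(v) = -214*sqrt(v)
T/G(b(o)) = 33766/((-214*sqrt(1))) = 33766/((-214*1)) = 33766/(-214) = 33766*(-1/214) = -16883/107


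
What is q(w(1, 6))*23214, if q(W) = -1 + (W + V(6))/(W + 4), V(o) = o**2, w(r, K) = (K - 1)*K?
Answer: 371424/17 ≈ 21848.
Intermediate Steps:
w(r, K) = K*(-1 + K) (w(r, K) = (-1 + K)*K = K*(-1 + K))
q(W) = -1 + (36 + W)/(4 + W) (q(W) = -1 + (W + 6**2)/(W + 4) = -1 + (W + 36)/(4 + W) = -1 + (36 + W)/(4 + W))
q(w(1, 6))*23214 = (32/(4 + 6*(-1 + 6)))*23214 = (32/(4 + 6*5))*23214 = (32/(4 + 30))*23214 = (32/34)*23214 = (32*(1/34))*23214 = (16/17)*23214 = 371424/17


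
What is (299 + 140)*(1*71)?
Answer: 31169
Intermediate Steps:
(299 + 140)*(1*71) = 439*71 = 31169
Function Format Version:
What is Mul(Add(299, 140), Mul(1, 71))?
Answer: 31169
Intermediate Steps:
Mul(Add(299, 140), Mul(1, 71)) = Mul(439, 71) = 31169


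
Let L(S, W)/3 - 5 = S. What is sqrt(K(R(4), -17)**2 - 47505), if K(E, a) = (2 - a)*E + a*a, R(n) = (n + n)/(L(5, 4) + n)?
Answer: 2*sqrt(2790294)/17 ≈ 196.52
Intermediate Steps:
L(S, W) = 15 + 3*S
R(n) = 2*n/(30 + n) (R(n) = (n + n)/((15 + 3*5) + n) = (2*n)/((15 + 15) + n) = (2*n)/(30 + n) = 2*n/(30 + n))
K(E, a) = a**2 + E*(2 - a) (K(E, a) = E*(2 - a) + a**2 = a**2 + E*(2 - a))
sqrt(K(R(4), -17)**2 - 47505) = sqrt(((-17)**2 + 2*(2*4/(30 + 4)) - 1*2*4/(30 + 4)*(-17))**2 - 47505) = sqrt((289 + 2*(2*4/34) - 1*2*4/34*(-17))**2 - 47505) = sqrt((289 + 2*(2*4*(1/34)) - 1*2*4*(1/34)*(-17))**2 - 47505) = sqrt((289 + 2*(4/17) - 1*4/17*(-17))**2 - 47505) = sqrt((289 + 8/17 + 4)**2 - 47505) = sqrt((4989/17)**2 - 47505) = sqrt(24890121/289 - 47505) = sqrt(11161176/289) = 2*sqrt(2790294)/17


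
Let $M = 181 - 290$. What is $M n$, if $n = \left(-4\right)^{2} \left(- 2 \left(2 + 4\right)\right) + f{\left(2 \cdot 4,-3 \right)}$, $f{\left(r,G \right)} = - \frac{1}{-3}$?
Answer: $\frac{62675}{3} \approx 20892.0$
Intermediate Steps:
$f{\left(r,G \right)} = \frac{1}{3}$ ($f{\left(r,G \right)} = \left(-1\right) \left(- \frac{1}{3}\right) = \frac{1}{3}$)
$n = - \frac{575}{3}$ ($n = \left(-4\right)^{2} \left(- 2 \left(2 + 4\right)\right) + \frac{1}{3} = 16 \left(\left(-2\right) 6\right) + \frac{1}{3} = 16 \left(-12\right) + \frac{1}{3} = -192 + \frac{1}{3} = - \frac{575}{3} \approx -191.67$)
$M = -109$ ($M = 181 - 290 = -109$)
$M n = \left(-109\right) \left(- \frac{575}{3}\right) = \frac{62675}{3}$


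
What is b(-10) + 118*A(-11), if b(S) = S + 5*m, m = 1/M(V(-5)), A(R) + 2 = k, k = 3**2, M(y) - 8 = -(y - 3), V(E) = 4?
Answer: 5717/7 ≈ 816.71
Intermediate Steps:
M(y) = 11 - y (M(y) = 8 - (y - 3) = 8 - (-3 + y) = 8 + (3 - y) = 11 - y)
k = 9
A(R) = 7 (A(R) = -2 + 9 = 7)
m = 1/7 (m = 1/(11 - 1*4) = 1/(11 - 4) = 1/7 ≈ 0.14286)
b(S) = 5/7 + S (b(S) = S + 5*(1/7) = S + 5/7 = 5/7 + S)
b(-10) + 118*A(-11) = (5/7 - 10) + 118*7 = -65/7 + 826 = 5717/7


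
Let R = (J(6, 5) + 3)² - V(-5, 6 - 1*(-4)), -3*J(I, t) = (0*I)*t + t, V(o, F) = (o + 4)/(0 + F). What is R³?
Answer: 4826809/729000 ≈ 6.6211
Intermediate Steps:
V(o, F) = (4 + o)/F
J(I, t) = -t/3 (J(I, t) = -((0*I)*t + t)/3 = -(0*t + t)/3 = -(0 + t)/3 = -t/3)
R = 169/90 (R = (-⅓*5 + 3)² - (4 - 5)/(6 - 1*(-4)) = (-5/3 + 3)² - (-1)/(6 + 4) = (4/3)² - (-1)/10 = 16/9 - (-1)/10 = 16/9 - 1*(-⅒) = 16/9 + ⅒ = 169/90 ≈ 1.8778)
R³ = (169/90)³ = 4826809/729000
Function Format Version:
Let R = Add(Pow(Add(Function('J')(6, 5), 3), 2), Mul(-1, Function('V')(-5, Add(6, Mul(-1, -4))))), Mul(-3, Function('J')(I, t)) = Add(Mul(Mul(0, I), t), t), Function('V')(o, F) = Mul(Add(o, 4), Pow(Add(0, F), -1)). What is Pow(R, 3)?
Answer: Rational(4826809, 729000) ≈ 6.6211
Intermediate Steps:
Function('V')(o, F) = Mul(Pow(F, -1), Add(4, o)) (Function('V')(o, F) = Mul(Add(4, o), Pow(F, -1)) = Mul(Pow(F, -1), Add(4, o)))
Function('J')(I, t) = Mul(Rational(-1, 3), t) (Function('J')(I, t) = Mul(Rational(-1, 3), Add(Mul(Mul(0, I), t), t)) = Mul(Rational(-1, 3), Add(Mul(0, t), t)) = Mul(Rational(-1, 3), Add(0, t)) = Mul(Rational(-1, 3), t))
R = Rational(169, 90) (R = Add(Pow(Add(Mul(Rational(-1, 3), 5), 3), 2), Mul(-1, Mul(Pow(Add(6, Mul(-1, -4)), -1), Add(4, -5)))) = Add(Pow(Add(Rational(-5, 3), 3), 2), Mul(-1, Mul(Pow(Add(6, 4), -1), -1))) = Add(Pow(Rational(4, 3), 2), Mul(-1, Mul(Pow(10, -1), -1))) = Add(Rational(16, 9), Mul(-1, Mul(Rational(1, 10), -1))) = Add(Rational(16, 9), Mul(-1, Rational(-1, 10))) = Add(Rational(16, 9), Rational(1, 10)) = Rational(169, 90) ≈ 1.8778)
Pow(R, 3) = Pow(Rational(169, 90), 3) = Rational(4826809, 729000)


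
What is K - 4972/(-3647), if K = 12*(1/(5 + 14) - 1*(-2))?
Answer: 1801264/69293 ≈ 25.995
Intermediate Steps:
K = 468/19 (K = 12*(1/19 + 2) = 12*(39/19) = 468/19 ≈ 24.632)
K - 4972/(-3647) = 468/19 - 4972/(-3647) = 468/19 - 4972*(-1)/3647 = 468/19 - 1*(-4972/3647) = 468/19 + 4972/3647 = 1801264/69293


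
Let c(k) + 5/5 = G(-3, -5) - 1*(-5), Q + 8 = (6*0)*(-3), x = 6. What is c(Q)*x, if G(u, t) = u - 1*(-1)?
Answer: 12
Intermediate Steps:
G(u, t) = 1 + u (G(u, t) = u + 1 = 1 + u)
Q = -8 (Q = -8 + (6*0)*(-3) = -8 + 0*(-3) = -8 + 0 = -8)
c(k) = 2 (c(k) = -1 + ((1 - 3) - 1*(-5)) = -1 + (-2 + 5) = -1 + 3 = 2)
c(Q)*x = 2*6 = 12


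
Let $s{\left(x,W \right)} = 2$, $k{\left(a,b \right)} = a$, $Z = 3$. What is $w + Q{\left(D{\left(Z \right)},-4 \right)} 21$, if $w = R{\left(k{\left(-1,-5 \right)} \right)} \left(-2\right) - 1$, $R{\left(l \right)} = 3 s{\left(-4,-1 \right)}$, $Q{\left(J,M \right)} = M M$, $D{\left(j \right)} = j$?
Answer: $323$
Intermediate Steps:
$Q{\left(J,M \right)} = M^{2}$
$R{\left(l \right)} = 6$ ($R{\left(l \right)} = 3 \cdot 2 = 6$)
$w = -13$ ($w = 6 \left(-2\right) - 1 = -12 - 1 = -13$)
$w + Q{\left(D{\left(Z \right)},-4 \right)} 21 = -13 + \left(-4\right)^{2} \cdot 21 = -13 + 16 \cdot 21 = -13 + 336 = 323$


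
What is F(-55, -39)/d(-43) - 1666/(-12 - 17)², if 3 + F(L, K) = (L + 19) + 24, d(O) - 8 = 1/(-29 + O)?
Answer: -373246/96715 ≈ -3.8592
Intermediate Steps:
d(O) = 8 + 1/(-29 + O)
F(L, K) = 40 + L (F(L, K) = -3 + ((L + 19) + 24) = -3 + ((19 + L) + 24) = -3 + (43 + L) = 40 + L)
F(-55, -39)/d(-43) - 1666/(-12 - 17)² = (40 - 55)/(((-231 + 8*(-43))/(-29 - 43))) - 1666/(-12 - 17)² = -15*(-72/(-231 - 344)) - 1666/((-29)²) = -15/((-1/72*(-575))) - 1666/841 = -15/575/72 - 1666*1/841 = -15*72/575 - 1666/841 = -216/115 - 1666/841 = -373246/96715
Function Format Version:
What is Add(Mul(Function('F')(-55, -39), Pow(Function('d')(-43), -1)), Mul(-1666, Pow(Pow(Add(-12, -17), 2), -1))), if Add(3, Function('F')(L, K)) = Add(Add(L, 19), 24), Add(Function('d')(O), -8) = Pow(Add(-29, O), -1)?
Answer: Rational(-373246, 96715) ≈ -3.8592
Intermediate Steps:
Function('d')(O) = Add(8, Pow(Add(-29, O), -1))
Function('F')(L, K) = Add(40, L) (Function('F')(L, K) = Add(-3, Add(Add(L, 19), 24)) = Add(-3, Add(Add(19, L), 24)) = Add(-3, Add(43, L)) = Add(40, L))
Add(Mul(Function('F')(-55, -39), Pow(Function('d')(-43), -1)), Mul(-1666, Pow(Pow(Add(-12, -17), 2), -1))) = Add(Mul(Add(40, -55), Pow(Mul(Pow(Add(-29, -43), -1), Add(-231, Mul(8, -43))), -1)), Mul(-1666, Pow(Pow(Add(-12, -17), 2), -1))) = Add(Mul(-15, Pow(Mul(Pow(-72, -1), Add(-231, -344)), -1)), Mul(-1666, Pow(Pow(-29, 2), -1))) = Add(Mul(-15, Pow(Mul(Rational(-1, 72), -575), -1)), Mul(-1666, Pow(841, -1))) = Add(Mul(-15, Pow(Rational(575, 72), -1)), Mul(-1666, Rational(1, 841))) = Add(Mul(-15, Rational(72, 575)), Rational(-1666, 841)) = Add(Rational(-216, 115), Rational(-1666, 841)) = Rational(-373246, 96715)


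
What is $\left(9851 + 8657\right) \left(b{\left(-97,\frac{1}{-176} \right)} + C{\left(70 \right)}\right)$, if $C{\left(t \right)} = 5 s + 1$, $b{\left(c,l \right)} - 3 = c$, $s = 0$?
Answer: $-1721244$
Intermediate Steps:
$b{\left(c,l \right)} = 3 + c$
$C{\left(t \right)} = 1$ ($C{\left(t \right)} = 5 \cdot 0 + 1 = 0 + 1 = 1$)
$\left(9851 + 8657\right) \left(b{\left(-97,\frac{1}{-176} \right)} + C{\left(70 \right)}\right) = \left(9851 + 8657\right) \left(\left(3 - 97\right) + 1\right) = 18508 \left(-94 + 1\right) = 18508 \left(-93\right) = -1721244$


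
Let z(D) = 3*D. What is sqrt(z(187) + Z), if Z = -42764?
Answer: I*sqrt(42203) ≈ 205.43*I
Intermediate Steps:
sqrt(z(187) + Z) = sqrt(3*187 - 42764) = sqrt(561 - 42764) = sqrt(-42203) = I*sqrt(42203)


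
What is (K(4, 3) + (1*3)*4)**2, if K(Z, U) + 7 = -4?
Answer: 1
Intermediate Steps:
K(Z, U) = -11 (K(Z, U) = -7 - 4 = -11)
(K(4, 3) + (1*3)*4)**2 = (-11 + (1*3)*4)**2 = (-11 + 3*4)**2 = (-11 + 12)**2 = 1**2 = 1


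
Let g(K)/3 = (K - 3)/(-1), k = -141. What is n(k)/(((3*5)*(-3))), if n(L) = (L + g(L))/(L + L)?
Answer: 97/4230 ≈ 0.022931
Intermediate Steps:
g(K) = 9 - 3*K (g(K) = 3*((K - 3)/(-1)) = 3*((-3 + K)*(-1)) = 3*(3 - K) = 9 - 3*K)
n(L) = (9 - 2*L)/(2*L) (n(L) = (L + (9 - 3*L))/(L + L) = (9 - 2*L)/((2*L)) = (9 - 2*L)*(1/(2*L)) = (9 - 2*L)/(2*L))
n(k)/(((3*5)*(-3))) = ((9/2 - 1*(-141))/(-141))/(((3*5)*(-3))) = (-(9/2 + 141)/141)/((15*(-3))) = -1/141*291/2/(-45) = -97/94*(-1/45) = 97/4230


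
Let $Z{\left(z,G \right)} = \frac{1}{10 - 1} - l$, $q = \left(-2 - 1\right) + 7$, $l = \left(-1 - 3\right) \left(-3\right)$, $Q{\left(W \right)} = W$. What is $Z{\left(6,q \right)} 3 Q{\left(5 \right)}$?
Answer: $- \frac{535}{3} \approx -178.33$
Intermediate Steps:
$l = 12$ ($l = \left(-4\right) \left(-3\right) = 12$)
$q = 4$ ($q = -3 + 7 = 4$)
$Z{\left(z,G \right)} = - \frac{107}{9}$ ($Z{\left(z,G \right)} = \frac{1}{10 - 1} - 12 = \frac{1}{9} - 12 = - \frac{107}{9}$)
$Z{\left(6,q \right)} 3 Q{\left(5 \right)} = - \frac{107 \cdot 3 \cdot 5}{9} = \left(- \frac{107}{9}\right) 15 = - \frac{535}{3}$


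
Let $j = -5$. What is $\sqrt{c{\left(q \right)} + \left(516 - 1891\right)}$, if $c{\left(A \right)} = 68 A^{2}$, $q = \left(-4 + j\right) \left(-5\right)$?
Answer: $5 \sqrt{5453} \approx 369.22$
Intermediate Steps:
$q = 45$ ($q = \left(-4 - 5\right) \left(-5\right) = \left(-9\right) \left(-5\right) = 45$)
$\sqrt{c{\left(q \right)} + \left(516 - 1891\right)} = \sqrt{68 \cdot 45^{2} + \left(516 - 1891\right)} = \sqrt{68 \cdot 2025 - 1375} = \sqrt{137700 - 1375} = \sqrt{136325} = 5 \sqrt{5453}$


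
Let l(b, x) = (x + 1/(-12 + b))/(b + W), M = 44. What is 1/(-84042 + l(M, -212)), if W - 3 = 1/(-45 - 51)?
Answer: -4511/379133811 ≈ -1.1898e-5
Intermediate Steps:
W = 287/96 (W = 3 + 1/(-45 - 51) = 3 + 1/(-96) = 3 - 1/96 = 287/96 ≈ 2.9896)
l(b, x) = (x + 1/(-12 + b))/(287/96 + b) (l(b, x) = (x + 1/(-12 + b))/(b + 287/96) = (x + 1/(-12 + b))/(287/96 + b))
1/(-84042 + l(M, -212)) = 1/(-84042 + 96*(-1 + 12*(-212) - 1*44*(-212))/(3444 - 96*44² + 865*44)) = 1/(-84042 + 96*(-1 - 2544 + 9328)/(3444 - 96*1936 + 38060)) = 1/(-84042 + 96*6783/(3444 - 185856 + 38060)) = 1/(-84042 + 96*6783/(-144352)) = 1/(-84042 + 96*(-1/144352)*6783) = 1/(-84042 - 20349/4511) = 1/(-379133811/4511) = -4511/379133811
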